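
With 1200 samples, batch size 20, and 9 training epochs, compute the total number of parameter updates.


Iterations per epoch = 1200 / 20 = 60
Total updates = iterations_per_epoch * epochs
= 60 * 9
= 540

540


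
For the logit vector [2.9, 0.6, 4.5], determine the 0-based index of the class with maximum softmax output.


Softmax is a monotonic transformation, so it preserves the argmax.
We need to find the index of the maximum logit.
Index 0: 2.9
Index 1: 0.6
Index 2: 4.5
Maximum logit = 4.5 at index 2

2


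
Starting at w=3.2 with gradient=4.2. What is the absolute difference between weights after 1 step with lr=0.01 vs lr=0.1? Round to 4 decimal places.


With lr=0.01: w_new = 3.2 - 0.01 * 4.2 = 3.158
With lr=0.1: w_new = 3.2 - 0.1 * 4.2 = 2.78
Absolute difference = |3.158 - 2.78|
= 0.3780

0.3780


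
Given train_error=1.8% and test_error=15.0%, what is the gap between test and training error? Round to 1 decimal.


Generalization gap = test_error - train_error
= 15.0 - 1.8
= 13.2%
A large gap suggests overfitting.

13.2


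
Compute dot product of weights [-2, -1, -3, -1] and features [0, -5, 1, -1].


Element-wise products:
-2 * 0 = 0
-1 * -5 = 5
-3 * 1 = -3
-1 * -1 = 1
Sum = 0 + 5 + -3 + 1
= 3

3


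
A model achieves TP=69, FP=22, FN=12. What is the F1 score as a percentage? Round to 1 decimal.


Precision = TP / (TP + FP) = 69 / 91 = 0.7582
Recall = TP / (TP + FN) = 69 / 81 = 0.8519
F1 = 2 * P * R / (P + R)
= 2 * 0.7582 * 0.8519 / (0.7582 + 0.8519)
= 1.2918 / 1.6101
= 0.8023
As percentage: 80.2%

80.2


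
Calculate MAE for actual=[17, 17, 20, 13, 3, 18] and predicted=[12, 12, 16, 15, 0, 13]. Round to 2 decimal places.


Absolute errors: [5, 5, 4, 2, 3, 5]
Sum of absolute errors = 24
MAE = 24 / 6 = 4.00

4.00


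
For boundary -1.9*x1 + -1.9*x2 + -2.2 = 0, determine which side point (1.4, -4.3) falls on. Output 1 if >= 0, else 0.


Compute -1.9 * 1.4 + -1.9 * -4.3 + -2.2
= -2.66 + 8.17 + -2.2
= 3.31
Since 3.31 >= 0, the point is on the positive side.

1


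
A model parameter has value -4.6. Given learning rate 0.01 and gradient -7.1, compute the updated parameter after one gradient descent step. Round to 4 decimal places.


w_new = w_old - lr * gradient
= -4.6 - 0.01 * -7.1
= -4.6 - (-0.071)
= -4.5290

-4.5290


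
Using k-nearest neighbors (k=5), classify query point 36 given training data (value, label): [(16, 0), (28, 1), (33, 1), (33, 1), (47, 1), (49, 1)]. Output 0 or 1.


Distances from query 36:
Point 33 (class 1): distance = 3
Point 33 (class 1): distance = 3
Point 28 (class 1): distance = 8
Point 47 (class 1): distance = 11
Point 49 (class 1): distance = 13
K=5 nearest neighbors: classes = [1, 1, 1, 1, 1]
Votes for class 1: 5 / 5
Majority vote => class 1

1


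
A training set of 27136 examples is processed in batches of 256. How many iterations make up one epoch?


Iterations per epoch = dataset_size / batch_size
= 27136 / 256
= 106

106


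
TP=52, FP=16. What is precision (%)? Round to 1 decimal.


Precision = TP / (TP + FP) * 100
= 52 / (52 + 16)
= 52 / 68
= 0.7647
= 76.5%

76.5


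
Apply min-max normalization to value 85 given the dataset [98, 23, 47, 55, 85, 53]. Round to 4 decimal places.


Min = 23, Max = 98
Range = 98 - 23 = 75
Scaled = (x - min) / (max - min)
= (85 - 23) / 75
= 62 / 75
= 0.8267

0.8267


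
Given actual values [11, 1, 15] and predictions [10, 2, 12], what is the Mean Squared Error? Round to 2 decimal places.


Differences: [1, -1, 3]
Squared errors: [1, 1, 9]
Sum of squared errors = 11
MSE = 11 / 3 = 3.67

3.67


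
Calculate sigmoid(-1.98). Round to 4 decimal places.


sigmoid(z) = 1 / (1 + exp(-z))
exp(-(-1.98)) = exp(1.98) = 7.2427
1 + 7.2427 = 8.2427
1 / 8.2427 = 0.1213

0.1213


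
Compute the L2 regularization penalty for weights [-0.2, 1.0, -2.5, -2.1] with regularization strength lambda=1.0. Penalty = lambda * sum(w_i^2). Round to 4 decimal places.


Squaring each weight:
(-0.2)^2 = 0.04
1.0^2 = 1.0
(-2.5)^2 = 6.25
(-2.1)^2 = 4.41
Sum of squares = 11.7
Penalty = 1.0 * 11.7 = 11.7000

11.7000


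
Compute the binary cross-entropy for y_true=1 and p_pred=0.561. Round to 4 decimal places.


For y=1: Loss = -log(p)
= -log(0.561)
= -(-0.578)
= 0.5780

0.5780


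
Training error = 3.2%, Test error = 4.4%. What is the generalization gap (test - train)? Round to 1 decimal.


Generalization gap = test_error - train_error
= 4.4 - 3.2
= 1.2%
A small gap suggests good generalization.

1.2


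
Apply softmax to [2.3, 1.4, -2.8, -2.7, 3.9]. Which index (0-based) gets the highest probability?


Softmax is a monotonic transformation, so it preserves the argmax.
We need to find the index of the maximum logit.
Index 0: 2.3
Index 1: 1.4
Index 2: -2.8
Index 3: -2.7
Index 4: 3.9
Maximum logit = 3.9 at index 4

4


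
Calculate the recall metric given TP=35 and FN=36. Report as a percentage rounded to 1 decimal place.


Recall = TP / (TP + FN) * 100
= 35 / (35 + 36)
= 35 / 71
= 0.493
= 49.3%

49.3


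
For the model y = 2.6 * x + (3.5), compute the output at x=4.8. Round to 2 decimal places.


y = 2.6 * 4.8 + (3.5)
= 12.48 + (3.5)
= 15.98

15.98


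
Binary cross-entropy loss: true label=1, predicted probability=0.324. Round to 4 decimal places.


For y=1: Loss = -log(p)
= -log(0.324)
= -(-1.127)
= 1.1270

1.1270


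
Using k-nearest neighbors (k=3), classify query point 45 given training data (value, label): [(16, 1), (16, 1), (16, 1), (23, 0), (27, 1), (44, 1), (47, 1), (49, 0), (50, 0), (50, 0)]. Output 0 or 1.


Distances from query 45:
Point 44 (class 1): distance = 1
Point 47 (class 1): distance = 2
Point 49 (class 0): distance = 4
K=3 nearest neighbors: classes = [1, 1, 0]
Votes for class 1: 2 / 3
Majority vote => class 1

1


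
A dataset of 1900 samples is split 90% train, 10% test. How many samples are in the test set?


Train samples = 1900 * 90% = 1710
Test samples = 1900 - 1710
= 190

190


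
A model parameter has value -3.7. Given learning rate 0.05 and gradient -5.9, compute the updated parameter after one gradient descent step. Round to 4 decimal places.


w_new = w_old - lr * gradient
= -3.7 - 0.05 * -5.9
= -3.7 - (-0.295)
= -3.4050

-3.4050


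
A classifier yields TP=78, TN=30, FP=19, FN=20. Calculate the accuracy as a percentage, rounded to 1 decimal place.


Accuracy = (TP + TN) / (TP + TN + FP + FN) * 100
= (78 + 30) / (78 + 30 + 19 + 20)
= 108 / 147
= 0.7347
= 73.5%

73.5


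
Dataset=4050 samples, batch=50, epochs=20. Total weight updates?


Iterations per epoch = 4050 / 50 = 81
Total updates = iterations_per_epoch * epochs
= 81 * 20
= 1620

1620


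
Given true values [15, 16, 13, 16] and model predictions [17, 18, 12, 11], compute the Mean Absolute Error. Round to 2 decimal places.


Absolute errors: [2, 2, 1, 5]
Sum of absolute errors = 10
MAE = 10 / 4 = 2.50

2.50


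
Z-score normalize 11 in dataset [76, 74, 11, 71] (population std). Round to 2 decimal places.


Mean = (76 + 74 + 11 + 71) / 4 = 58.0
Variance = sum((x_i - mean)^2) / n = 739.5
Std = sqrt(739.5) = 27.1937
Z = (x - mean) / std
= (11 - 58.0) / 27.1937
= -47.0 / 27.1937
= -1.73

-1.73


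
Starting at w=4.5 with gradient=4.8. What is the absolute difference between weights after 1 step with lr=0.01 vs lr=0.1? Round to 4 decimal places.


With lr=0.01: w_new = 4.5 - 0.01 * 4.8 = 4.452
With lr=0.1: w_new = 4.5 - 0.1 * 4.8 = 4.02
Absolute difference = |4.452 - 4.02|
= 0.4320

0.4320


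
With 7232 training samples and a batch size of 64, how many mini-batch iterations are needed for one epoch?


Iterations per epoch = dataset_size / batch_size
= 7232 / 64
= 113

113


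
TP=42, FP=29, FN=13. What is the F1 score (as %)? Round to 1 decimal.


Precision = TP / (TP + FP) = 42 / 71 = 0.5915
Recall = TP / (TP + FN) = 42 / 55 = 0.7636
F1 = 2 * P * R / (P + R)
= 2 * 0.5915 * 0.7636 / (0.5915 + 0.7636)
= 0.9035 / 1.3552
= 0.6667
As percentage: 66.7%

66.7


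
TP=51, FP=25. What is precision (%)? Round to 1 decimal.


Precision = TP / (TP + FP) * 100
= 51 / (51 + 25)
= 51 / 76
= 0.6711
= 67.1%

67.1


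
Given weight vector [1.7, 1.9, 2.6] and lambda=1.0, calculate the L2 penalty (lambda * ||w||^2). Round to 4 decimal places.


Squaring each weight:
1.7^2 = 2.89
1.9^2 = 3.61
2.6^2 = 6.76
Sum of squares = 13.26
Penalty = 1.0 * 13.26 = 13.2600

13.2600


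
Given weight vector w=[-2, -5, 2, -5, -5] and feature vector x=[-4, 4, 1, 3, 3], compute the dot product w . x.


Element-wise products:
-2 * -4 = 8
-5 * 4 = -20
2 * 1 = 2
-5 * 3 = -15
-5 * 3 = -15
Sum = 8 + -20 + 2 + -15 + -15
= -40

-40


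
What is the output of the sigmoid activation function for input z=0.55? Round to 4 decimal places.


sigmoid(z) = 1 / (1 + exp(-z))
exp(-(0.55)) = exp(-0.55) = 0.5769
1 + 0.5769 = 1.577
1 / 1.577 = 0.6341

0.6341


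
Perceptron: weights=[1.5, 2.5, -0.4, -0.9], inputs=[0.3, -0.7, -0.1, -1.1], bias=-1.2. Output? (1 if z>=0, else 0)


z = w . x + b
= 1.5*0.3 + 2.5*-0.7 + -0.4*-0.1 + -0.9*-1.1 + -1.2
= 0.45 + -1.75 + 0.04 + 0.99 + -1.2
= -0.27 + -1.2
= -1.47
Since z = -1.47 < 0, output = 0

0


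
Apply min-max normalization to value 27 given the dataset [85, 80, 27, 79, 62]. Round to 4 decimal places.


Min = 27, Max = 85
Range = 85 - 27 = 58
Scaled = (x - min) / (max - min)
= (27 - 27) / 58
= 0 / 58
= 0.0000

0.0000


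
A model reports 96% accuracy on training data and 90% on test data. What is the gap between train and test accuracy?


Gap = train_accuracy - test_accuracy
= 96 - 90
= 6%
This moderate gap may indicate mild overfitting.

6


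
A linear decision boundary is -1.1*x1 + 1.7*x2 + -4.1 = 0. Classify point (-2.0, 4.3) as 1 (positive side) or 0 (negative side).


Compute -1.1 * -2.0 + 1.7 * 4.3 + -4.1
= 2.2 + 7.31 + -4.1
= 5.41
Since 5.41 >= 0, the point is on the positive side.

1


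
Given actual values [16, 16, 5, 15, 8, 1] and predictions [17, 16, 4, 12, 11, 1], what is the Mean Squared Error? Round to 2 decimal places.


Differences: [-1, 0, 1, 3, -3, 0]
Squared errors: [1, 0, 1, 9, 9, 0]
Sum of squared errors = 20
MSE = 20 / 6 = 3.33

3.33


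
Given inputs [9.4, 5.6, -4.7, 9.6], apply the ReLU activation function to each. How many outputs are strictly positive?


ReLU(x) = max(0, x) for each element:
ReLU(9.4) = 9.4
ReLU(5.6) = 5.6
ReLU(-4.7) = 0
ReLU(9.6) = 9.6
Active neurons (>0): 3

3


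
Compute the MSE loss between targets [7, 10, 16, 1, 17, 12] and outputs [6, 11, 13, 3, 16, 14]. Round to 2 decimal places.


Differences: [1, -1, 3, -2, 1, -2]
Squared errors: [1, 1, 9, 4, 1, 4]
Sum of squared errors = 20
MSE = 20 / 6 = 3.33

3.33


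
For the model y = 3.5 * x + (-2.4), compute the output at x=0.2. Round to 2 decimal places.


y = 3.5 * 0.2 + (-2.4)
= 0.7 + (-2.4)
= -1.70

-1.70


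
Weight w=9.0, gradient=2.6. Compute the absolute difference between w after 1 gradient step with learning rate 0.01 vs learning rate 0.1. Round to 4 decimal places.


With lr=0.01: w_new = 9.0 - 0.01 * 2.6 = 8.974
With lr=0.1: w_new = 9.0 - 0.1 * 2.6 = 8.74
Absolute difference = |8.974 - 8.74|
= 0.2340

0.2340


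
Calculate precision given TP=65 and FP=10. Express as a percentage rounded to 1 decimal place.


Precision = TP / (TP + FP) * 100
= 65 / (65 + 10)
= 65 / 75
= 0.8667
= 86.7%

86.7


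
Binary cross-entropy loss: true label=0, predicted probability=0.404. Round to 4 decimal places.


For y=0: Loss = -log(1-p)
= -log(1 - 0.404)
= -log(0.596)
= -(-0.5175)
= 0.5175

0.5175


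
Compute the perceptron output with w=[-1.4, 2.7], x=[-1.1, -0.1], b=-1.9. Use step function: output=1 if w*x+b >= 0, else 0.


z = w . x + b
= -1.4*-1.1 + 2.7*-0.1 + -1.9
= 1.54 + -0.27 + -1.9
= 1.27 + -1.9
= -0.63
Since z = -0.63 < 0, output = 0

0


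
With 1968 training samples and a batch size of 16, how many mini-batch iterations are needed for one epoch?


Iterations per epoch = dataset_size / batch_size
= 1968 / 16
= 123

123


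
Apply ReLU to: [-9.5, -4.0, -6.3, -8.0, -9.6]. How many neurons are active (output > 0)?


ReLU(x) = max(0, x) for each element:
ReLU(-9.5) = 0
ReLU(-4.0) = 0
ReLU(-6.3) = 0
ReLU(-8.0) = 0
ReLU(-9.6) = 0
Active neurons (>0): 0

0


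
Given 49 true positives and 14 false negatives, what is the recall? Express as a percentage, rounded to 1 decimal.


Recall = TP / (TP + FN) * 100
= 49 / (49 + 14)
= 49 / 63
= 0.7778
= 77.8%

77.8


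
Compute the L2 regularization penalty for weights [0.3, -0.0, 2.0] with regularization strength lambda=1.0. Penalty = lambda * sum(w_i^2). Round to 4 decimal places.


Squaring each weight:
0.3^2 = 0.09
(-0.0)^2 = 0.0
2.0^2 = 4.0
Sum of squares = 4.09
Penalty = 1.0 * 4.09 = 4.0900

4.0900


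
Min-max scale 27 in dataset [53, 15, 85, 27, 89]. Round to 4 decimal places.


Min = 15, Max = 89
Range = 89 - 15 = 74
Scaled = (x - min) / (max - min)
= (27 - 15) / 74
= 12 / 74
= 0.1622

0.1622


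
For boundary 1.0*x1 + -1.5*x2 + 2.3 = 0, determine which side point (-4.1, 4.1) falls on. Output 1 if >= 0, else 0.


Compute 1.0 * -4.1 + -1.5 * 4.1 + 2.3
= -4.1 + -6.15 + 2.3
= -7.95
Since -7.95 < 0, the point is on the negative side.

0


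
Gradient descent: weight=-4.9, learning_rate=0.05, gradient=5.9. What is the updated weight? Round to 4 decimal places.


w_new = w_old - lr * gradient
= -4.9 - 0.05 * 5.9
= -4.9 - (0.295)
= -5.1950

-5.1950


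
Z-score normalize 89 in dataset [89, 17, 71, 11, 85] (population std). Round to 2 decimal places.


Mean = (89 + 17 + 71 + 11 + 85) / 5 = 54.6
Variance = sum((x_i - mean)^2) / n = 1138.24
Std = sqrt(1138.24) = 33.7378
Z = (x - mean) / std
= (89 - 54.6) / 33.7378
= 34.4 / 33.7378
= 1.02

1.02


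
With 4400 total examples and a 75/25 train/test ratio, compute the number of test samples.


Train samples = 4400 * 75% = 3300
Test samples = 4400 - 3300
= 1100

1100


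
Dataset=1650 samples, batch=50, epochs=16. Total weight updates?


Iterations per epoch = 1650 / 50 = 33
Total updates = iterations_per_epoch * epochs
= 33 * 16
= 528

528


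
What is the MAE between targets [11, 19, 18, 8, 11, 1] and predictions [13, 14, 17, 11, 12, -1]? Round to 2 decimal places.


Absolute errors: [2, 5, 1, 3, 1, 2]
Sum of absolute errors = 14
MAE = 14 / 6 = 2.33

2.33


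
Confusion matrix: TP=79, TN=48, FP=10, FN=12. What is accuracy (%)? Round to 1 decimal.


Accuracy = (TP + TN) / (TP + TN + FP + FN) * 100
= (79 + 48) / (79 + 48 + 10 + 12)
= 127 / 149
= 0.8523
= 85.2%

85.2


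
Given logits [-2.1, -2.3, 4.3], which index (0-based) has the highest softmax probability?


Softmax is a monotonic transformation, so it preserves the argmax.
We need to find the index of the maximum logit.
Index 0: -2.1
Index 1: -2.3
Index 2: 4.3
Maximum logit = 4.3 at index 2

2


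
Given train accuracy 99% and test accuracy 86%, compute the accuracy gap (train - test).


Gap = train_accuracy - test_accuracy
= 99 - 86
= 13%
This gap suggests the model is overfitting.

13


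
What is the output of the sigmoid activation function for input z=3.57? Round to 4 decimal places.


sigmoid(z) = 1 / (1 + exp(-z))
exp(-(3.57)) = exp(-3.57) = 0.0282
1 + 0.0282 = 1.0282
1 / 1.0282 = 0.9726

0.9726


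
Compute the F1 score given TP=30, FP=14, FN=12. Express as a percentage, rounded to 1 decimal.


Precision = TP / (TP + FP) = 30 / 44 = 0.6818
Recall = TP / (TP + FN) = 30 / 42 = 0.7143
F1 = 2 * P * R / (P + R)
= 2 * 0.6818 * 0.7143 / (0.6818 + 0.7143)
= 0.974 / 1.3961
= 0.6977
As percentage: 69.8%

69.8


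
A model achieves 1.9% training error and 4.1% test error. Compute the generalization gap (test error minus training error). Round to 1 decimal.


Generalization gap = test_error - train_error
= 4.1 - 1.9
= 2.2%
A moderate gap.

2.2


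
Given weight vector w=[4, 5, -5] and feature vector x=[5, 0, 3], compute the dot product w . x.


Element-wise products:
4 * 5 = 20
5 * 0 = 0
-5 * 3 = -15
Sum = 20 + 0 + -15
= 5

5


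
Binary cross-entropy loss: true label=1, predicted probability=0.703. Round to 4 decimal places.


For y=1: Loss = -log(p)
= -log(0.703)
= -(-0.3524)
= 0.3524

0.3524


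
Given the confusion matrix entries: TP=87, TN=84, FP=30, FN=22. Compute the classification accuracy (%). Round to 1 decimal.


Accuracy = (TP + TN) / (TP + TN + FP + FN) * 100
= (87 + 84) / (87 + 84 + 30 + 22)
= 171 / 223
= 0.7668
= 76.7%

76.7


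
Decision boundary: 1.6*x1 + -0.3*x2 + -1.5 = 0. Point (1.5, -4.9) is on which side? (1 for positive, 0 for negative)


Compute 1.6 * 1.5 + -0.3 * -4.9 + -1.5
= 2.4 + 1.47 + -1.5
= 2.37
Since 2.37 >= 0, the point is on the positive side.

1


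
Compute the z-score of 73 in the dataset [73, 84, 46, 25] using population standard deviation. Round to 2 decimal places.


Mean = (73 + 84 + 46 + 25) / 4 = 57.0
Variance = sum((x_i - mean)^2) / n = 532.5
Std = sqrt(532.5) = 23.076
Z = (x - mean) / std
= (73 - 57.0) / 23.076
= 16.0 / 23.076
= 0.69

0.69


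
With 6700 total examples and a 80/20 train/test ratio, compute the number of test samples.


Train samples = 6700 * 80% = 5360
Test samples = 6700 - 5360
= 1340

1340


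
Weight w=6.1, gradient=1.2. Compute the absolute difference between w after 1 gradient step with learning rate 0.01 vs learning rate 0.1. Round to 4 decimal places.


With lr=0.01: w_new = 6.1 - 0.01 * 1.2 = 6.088
With lr=0.1: w_new = 6.1 - 0.1 * 1.2 = 5.98
Absolute difference = |6.088 - 5.98|
= 0.1080

0.1080


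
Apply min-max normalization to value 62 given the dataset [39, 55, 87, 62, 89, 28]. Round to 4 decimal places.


Min = 28, Max = 89
Range = 89 - 28 = 61
Scaled = (x - min) / (max - min)
= (62 - 28) / 61
= 34 / 61
= 0.5574

0.5574


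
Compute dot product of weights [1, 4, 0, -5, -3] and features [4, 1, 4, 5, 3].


Element-wise products:
1 * 4 = 4
4 * 1 = 4
0 * 4 = 0
-5 * 5 = -25
-3 * 3 = -9
Sum = 4 + 4 + 0 + -25 + -9
= -26

-26


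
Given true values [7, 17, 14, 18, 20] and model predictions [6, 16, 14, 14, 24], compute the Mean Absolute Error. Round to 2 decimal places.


Absolute errors: [1, 1, 0, 4, 4]
Sum of absolute errors = 10
MAE = 10 / 5 = 2.00

2.00


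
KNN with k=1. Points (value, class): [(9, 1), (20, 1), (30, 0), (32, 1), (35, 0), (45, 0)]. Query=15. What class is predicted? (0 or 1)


Distances from query 15:
Point 20 (class 1): distance = 5
K=1 nearest neighbors: classes = [1]
Votes for class 1: 1 / 1
Majority vote => class 1

1


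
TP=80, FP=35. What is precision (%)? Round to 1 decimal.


Precision = TP / (TP + FP) * 100
= 80 / (80 + 35)
= 80 / 115
= 0.6957
= 69.6%

69.6


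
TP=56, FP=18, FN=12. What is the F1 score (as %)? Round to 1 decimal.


Precision = TP / (TP + FP) = 56 / 74 = 0.7568
Recall = TP / (TP + FN) = 56 / 68 = 0.8235
F1 = 2 * P * R / (P + R)
= 2 * 0.7568 * 0.8235 / (0.7568 + 0.8235)
= 1.2464 / 1.5803
= 0.7887
As percentage: 78.9%

78.9


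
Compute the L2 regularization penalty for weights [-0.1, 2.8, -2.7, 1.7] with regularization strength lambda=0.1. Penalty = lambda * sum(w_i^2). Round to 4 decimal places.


Squaring each weight:
(-0.1)^2 = 0.01
2.8^2 = 7.84
(-2.7)^2 = 7.29
1.7^2 = 2.89
Sum of squares = 18.03
Penalty = 0.1 * 18.03 = 1.8030

1.8030


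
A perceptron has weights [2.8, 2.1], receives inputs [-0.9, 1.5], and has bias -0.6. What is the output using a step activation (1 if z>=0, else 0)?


z = w . x + b
= 2.8*-0.9 + 2.1*1.5 + -0.6
= -2.52 + 3.15 + -0.6
= 0.63 + -0.6
= 0.03
Since z = 0.03 >= 0, output = 1

1


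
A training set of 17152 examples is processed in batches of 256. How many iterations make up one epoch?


Iterations per epoch = dataset_size / batch_size
= 17152 / 256
= 67

67


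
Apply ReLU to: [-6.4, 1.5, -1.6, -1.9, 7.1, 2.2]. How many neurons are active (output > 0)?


ReLU(x) = max(0, x) for each element:
ReLU(-6.4) = 0
ReLU(1.5) = 1.5
ReLU(-1.6) = 0
ReLU(-1.9) = 0
ReLU(7.1) = 7.1
ReLU(2.2) = 2.2
Active neurons (>0): 3

3


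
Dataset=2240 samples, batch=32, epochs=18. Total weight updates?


Iterations per epoch = 2240 / 32 = 70
Total updates = iterations_per_epoch * epochs
= 70 * 18
= 1260

1260


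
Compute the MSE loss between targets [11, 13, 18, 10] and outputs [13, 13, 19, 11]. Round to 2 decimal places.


Differences: [-2, 0, -1, -1]
Squared errors: [4, 0, 1, 1]
Sum of squared errors = 6
MSE = 6 / 4 = 1.50

1.50


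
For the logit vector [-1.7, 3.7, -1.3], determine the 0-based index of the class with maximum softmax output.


Softmax is a monotonic transformation, so it preserves the argmax.
We need to find the index of the maximum logit.
Index 0: -1.7
Index 1: 3.7
Index 2: -1.3
Maximum logit = 3.7 at index 1

1


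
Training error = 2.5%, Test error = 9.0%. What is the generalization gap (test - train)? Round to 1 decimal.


Generalization gap = test_error - train_error
= 9.0 - 2.5
= 6.5%
A moderate gap.

6.5


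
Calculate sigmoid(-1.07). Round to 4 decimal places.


sigmoid(z) = 1 / (1 + exp(-z))
exp(-(-1.07)) = exp(1.07) = 2.9154
1 + 2.9154 = 3.9154
1 / 3.9154 = 0.2554

0.2554


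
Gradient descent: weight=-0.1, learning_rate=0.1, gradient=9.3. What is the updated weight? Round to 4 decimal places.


w_new = w_old - lr * gradient
= -0.1 - 0.1 * 9.3
= -0.1 - (0.93)
= -1.0300

-1.0300


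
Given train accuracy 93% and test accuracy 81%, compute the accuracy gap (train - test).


Gap = train_accuracy - test_accuracy
= 93 - 81
= 12%
This gap suggests the model is overfitting.

12


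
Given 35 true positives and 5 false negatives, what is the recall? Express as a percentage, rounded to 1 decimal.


Recall = TP / (TP + FN) * 100
= 35 / (35 + 5)
= 35 / 40
= 0.875
= 87.5%

87.5


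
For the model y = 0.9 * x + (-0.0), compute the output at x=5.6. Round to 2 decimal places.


y = 0.9 * 5.6 + (-0.0)
= 5.04 + (-0.0)
= 5.04

5.04


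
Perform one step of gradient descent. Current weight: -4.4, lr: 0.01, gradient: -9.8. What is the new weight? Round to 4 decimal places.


w_new = w_old - lr * gradient
= -4.4 - 0.01 * -9.8
= -4.4 - (-0.098)
= -4.3020

-4.3020


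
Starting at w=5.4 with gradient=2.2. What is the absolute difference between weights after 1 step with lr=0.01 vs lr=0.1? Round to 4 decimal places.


With lr=0.01: w_new = 5.4 - 0.01 * 2.2 = 5.378
With lr=0.1: w_new = 5.4 - 0.1 * 2.2 = 5.18
Absolute difference = |5.378 - 5.18|
= 0.1980

0.1980


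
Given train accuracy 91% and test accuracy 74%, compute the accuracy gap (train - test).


Gap = train_accuracy - test_accuracy
= 91 - 74
= 17%
This gap suggests the model is overfitting.

17


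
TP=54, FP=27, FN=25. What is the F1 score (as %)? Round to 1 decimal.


Precision = TP / (TP + FP) = 54 / 81 = 0.6667
Recall = TP / (TP + FN) = 54 / 79 = 0.6835
F1 = 2 * P * R / (P + R)
= 2 * 0.6667 * 0.6835 / (0.6667 + 0.6835)
= 0.9114 / 1.3502
= 0.675
As percentage: 67.5%

67.5


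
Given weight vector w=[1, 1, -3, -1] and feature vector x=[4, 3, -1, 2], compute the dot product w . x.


Element-wise products:
1 * 4 = 4
1 * 3 = 3
-3 * -1 = 3
-1 * 2 = -2
Sum = 4 + 3 + 3 + -2
= 8

8


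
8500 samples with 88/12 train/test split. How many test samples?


Train samples = 8500 * 88% = 7480
Test samples = 8500 - 7480
= 1020

1020


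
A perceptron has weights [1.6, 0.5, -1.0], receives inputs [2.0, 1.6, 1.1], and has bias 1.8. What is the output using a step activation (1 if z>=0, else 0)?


z = w . x + b
= 1.6*2.0 + 0.5*1.6 + -1.0*1.1 + 1.8
= 3.2 + 0.8 + -1.1 + 1.8
= 2.9 + 1.8
= 4.7
Since z = 4.7 >= 0, output = 1

1


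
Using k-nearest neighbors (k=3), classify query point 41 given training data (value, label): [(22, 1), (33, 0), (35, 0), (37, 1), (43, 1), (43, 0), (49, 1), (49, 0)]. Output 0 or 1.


Distances from query 41:
Point 43 (class 0): distance = 2
Point 43 (class 1): distance = 2
Point 37 (class 1): distance = 4
K=3 nearest neighbors: classes = [0, 1, 1]
Votes for class 1: 2 / 3
Majority vote => class 1

1


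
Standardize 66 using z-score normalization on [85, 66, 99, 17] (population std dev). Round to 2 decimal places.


Mean = (85 + 66 + 99 + 17) / 4 = 66.75
Variance = sum((x_i - mean)^2) / n = 962.1875
Std = sqrt(962.1875) = 31.0191
Z = (x - mean) / std
= (66 - 66.75) / 31.0191
= -0.75 / 31.0191
= -0.02

-0.02


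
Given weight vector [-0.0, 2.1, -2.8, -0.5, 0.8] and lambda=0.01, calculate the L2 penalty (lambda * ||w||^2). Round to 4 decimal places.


Squaring each weight:
(-0.0)^2 = 0.0
2.1^2 = 4.41
(-2.8)^2 = 7.84
(-0.5)^2 = 0.25
0.8^2 = 0.64
Sum of squares = 13.14
Penalty = 0.01 * 13.14 = 0.1314

0.1314


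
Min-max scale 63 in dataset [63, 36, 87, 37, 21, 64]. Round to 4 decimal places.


Min = 21, Max = 87
Range = 87 - 21 = 66
Scaled = (x - min) / (max - min)
= (63 - 21) / 66
= 42 / 66
= 0.6364

0.6364


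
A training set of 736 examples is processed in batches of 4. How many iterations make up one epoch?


Iterations per epoch = dataset_size / batch_size
= 736 / 4
= 184

184


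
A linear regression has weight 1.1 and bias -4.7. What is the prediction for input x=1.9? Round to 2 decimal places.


y = 1.1 * 1.9 + (-4.7)
= 2.09 + (-4.7)
= -2.61

-2.61


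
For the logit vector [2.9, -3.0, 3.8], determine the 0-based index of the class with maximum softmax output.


Softmax is a monotonic transformation, so it preserves the argmax.
We need to find the index of the maximum logit.
Index 0: 2.9
Index 1: -3.0
Index 2: 3.8
Maximum logit = 3.8 at index 2

2


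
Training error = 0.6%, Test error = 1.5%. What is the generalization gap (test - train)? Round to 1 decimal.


Generalization gap = test_error - train_error
= 1.5 - 0.6
= 0.9%
A small gap suggests good generalization.

0.9


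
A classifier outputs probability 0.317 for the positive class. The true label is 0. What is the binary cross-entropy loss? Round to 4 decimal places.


For y=0: Loss = -log(1-p)
= -log(1 - 0.317)
= -log(0.683)
= -(-0.3813)
= 0.3813

0.3813


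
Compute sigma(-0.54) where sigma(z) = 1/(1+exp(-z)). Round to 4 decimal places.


sigmoid(z) = 1 / (1 + exp(-z))
exp(-(-0.54)) = exp(0.54) = 1.716
1 + 1.716 = 2.716
1 / 2.716 = 0.3682

0.3682


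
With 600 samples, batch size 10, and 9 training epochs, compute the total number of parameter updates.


Iterations per epoch = 600 / 10 = 60
Total updates = iterations_per_epoch * epochs
= 60 * 9
= 540

540


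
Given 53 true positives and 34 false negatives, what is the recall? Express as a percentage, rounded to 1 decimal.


Recall = TP / (TP + FN) * 100
= 53 / (53 + 34)
= 53 / 87
= 0.6092
= 60.9%

60.9


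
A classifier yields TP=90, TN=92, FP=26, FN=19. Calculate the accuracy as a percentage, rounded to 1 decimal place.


Accuracy = (TP + TN) / (TP + TN + FP + FN) * 100
= (90 + 92) / (90 + 92 + 26 + 19)
= 182 / 227
= 0.8018
= 80.2%

80.2


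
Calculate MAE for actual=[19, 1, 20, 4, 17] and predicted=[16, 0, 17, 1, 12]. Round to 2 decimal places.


Absolute errors: [3, 1, 3, 3, 5]
Sum of absolute errors = 15
MAE = 15 / 5 = 3.00

3.00


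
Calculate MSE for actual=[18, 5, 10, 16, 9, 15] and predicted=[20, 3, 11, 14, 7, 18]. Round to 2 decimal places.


Differences: [-2, 2, -1, 2, 2, -3]
Squared errors: [4, 4, 1, 4, 4, 9]
Sum of squared errors = 26
MSE = 26 / 6 = 4.33

4.33


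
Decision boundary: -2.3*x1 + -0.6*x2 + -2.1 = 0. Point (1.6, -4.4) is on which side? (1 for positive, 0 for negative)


Compute -2.3 * 1.6 + -0.6 * -4.4 + -2.1
= -3.68 + 2.64 + -2.1
= -3.14
Since -3.14 < 0, the point is on the negative side.

0


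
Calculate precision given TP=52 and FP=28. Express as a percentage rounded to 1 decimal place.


Precision = TP / (TP + FP) * 100
= 52 / (52 + 28)
= 52 / 80
= 0.65
= 65.0%

65.0


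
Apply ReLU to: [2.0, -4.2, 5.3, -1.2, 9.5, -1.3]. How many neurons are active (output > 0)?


ReLU(x) = max(0, x) for each element:
ReLU(2.0) = 2.0
ReLU(-4.2) = 0
ReLU(5.3) = 5.3
ReLU(-1.2) = 0
ReLU(9.5) = 9.5
ReLU(-1.3) = 0
Active neurons (>0): 3

3


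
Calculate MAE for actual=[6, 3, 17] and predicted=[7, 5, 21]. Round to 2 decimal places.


Absolute errors: [1, 2, 4]
Sum of absolute errors = 7
MAE = 7 / 3 = 2.33

2.33


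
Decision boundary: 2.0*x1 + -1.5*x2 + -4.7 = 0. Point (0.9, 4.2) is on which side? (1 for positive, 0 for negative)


Compute 2.0 * 0.9 + -1.5 * 4.2 + -4.7
= 1.8 + -6.3 + -4.7
= -9.2
Since -9.2 < 0, the point is on the negative side.

0


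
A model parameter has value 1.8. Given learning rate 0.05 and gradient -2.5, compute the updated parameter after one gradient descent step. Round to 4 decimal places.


w_new = w_old - lr * gradient
= 1.8 - 0.05 * -2.5
= 1.8 - (-0.125)
= 1.9250

1.9250


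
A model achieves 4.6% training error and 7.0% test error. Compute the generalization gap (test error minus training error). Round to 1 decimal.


Generalization gap = test_error - train_error
= 7.0 - 4.6
= 2.4%
A moderate gap.

2.4


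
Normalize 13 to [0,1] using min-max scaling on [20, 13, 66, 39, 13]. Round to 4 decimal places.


Min = 13, Max = 66
Range = 66 - 13 = 53
Scaled = (x - min) / (max - min)
= (13 - 13) / 53
= 0 / 53
= 0.0000

0.0000


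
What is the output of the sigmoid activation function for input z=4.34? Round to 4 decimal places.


sigmoid(z) = 1 / (1 + exp(-z))
exp(-(4.34)) = exp(-4.34) = 0.013
1 + 0.013 = 1.013
1 / 1.013 = 0.9871

0.9871


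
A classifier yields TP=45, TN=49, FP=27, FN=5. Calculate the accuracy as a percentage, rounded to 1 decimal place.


Accuracy = (TP + TN) / (TP + TN + FP + FN) * 100
= (45 + 49) / (45 + 49 + 27 + 5)
= 94 / 126
= 0.746
= 74.6%

74.6


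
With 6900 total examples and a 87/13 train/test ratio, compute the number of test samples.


Train samples = 6900 * 87% = 6003
Test samples = 6900 - 6003
= 897

897


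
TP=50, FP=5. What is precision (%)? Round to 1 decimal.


Precision = TP / (TP + FP) * 100
= 50 / (50 + 5)
= 50 / 55
= 0.9091
= 90.9%

90.9


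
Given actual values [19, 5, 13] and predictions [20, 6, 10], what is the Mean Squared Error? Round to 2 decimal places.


Differences: [-1, -1, 3]
Squared errors: [1, 1, 9]
Sum of squared errors = 11
MSE = 11 / 3 = 3.67

3.67


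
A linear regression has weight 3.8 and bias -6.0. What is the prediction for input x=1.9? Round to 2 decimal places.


y = 3.8 * 1.9 + (-6.0)
= 7.22 + (-6.0)
= 1.22

1.22


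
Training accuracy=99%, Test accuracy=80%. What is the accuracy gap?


Gap = train_accuracy - test_accuracy
= 99 - 80
= 19%
This gap suggests the model is overfitting.

19


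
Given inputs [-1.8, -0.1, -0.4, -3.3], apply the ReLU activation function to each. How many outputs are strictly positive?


ReLU(x) = max(0, x) for each element:
ReLU(-1.8) = 0
ReLU(-0.1) = 0
ReLU(-0.4) = 0
ReLU(-3.3) = 0
Active neurons (>0): 0

0


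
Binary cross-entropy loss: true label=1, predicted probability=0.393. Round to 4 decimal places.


For y=1: Loss = -log(p)
= -log(0.393)
= -(-0.9339)
= 0.9339

0.9339


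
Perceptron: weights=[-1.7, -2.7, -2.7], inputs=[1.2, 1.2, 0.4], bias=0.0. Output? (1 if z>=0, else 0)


z = w . x + b
= -1.7*1.2 + -2.7*1.2 + -2.7*0.4 + 0.0
= -2.04 + -3.24 + -1.08 + 0.0
= -6.36 + 0.0
= -6.36
Since z = -6.36 < 0, output = 0

0


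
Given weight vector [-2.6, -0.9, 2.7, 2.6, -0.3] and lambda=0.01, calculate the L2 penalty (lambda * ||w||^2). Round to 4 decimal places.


Squaring each weight:
(-2.6)^2 = 6.76
(-0.9)^2 = 0.81
2.7^2 = 7.29
2.6^2 = 6.76
(-0.3)^2 = 0.09
Sum of squares = 21.71
Penalty = 0.01 * 21.71 = 0.2171

0.2171


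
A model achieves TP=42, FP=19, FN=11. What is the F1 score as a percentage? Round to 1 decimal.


Precision = TP / (TP + FP) = 42 / 61 = 0.6885
Recall = TP / (TP + FN) = 42 / 53 = 0.7925
F1 = 2 * P * R / (P + R)
= 2 * 0.6885 * 0.7925 / (0.6885 + 0.7925)
= 1.0912 / 1.481
= 0.7368
As percentage: 73.7%

73.7


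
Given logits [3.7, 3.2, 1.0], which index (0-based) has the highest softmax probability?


Softmax is a monotonic transformation, so it preserves the argmax.
We need to find the index of the maximum logit.
Index 0: 3.7
Index 1: 3.2
Index 2: 1.0
Maximum logit = 3.7 at index 0

0


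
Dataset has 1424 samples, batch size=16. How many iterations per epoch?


Iterations per epoch = dataset_size / batch_size
= 1424 / 16
= 89

89


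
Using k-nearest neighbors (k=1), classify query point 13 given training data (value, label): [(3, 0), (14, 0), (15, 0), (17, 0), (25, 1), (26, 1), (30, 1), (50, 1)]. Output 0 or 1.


Distances from query 13:
Point 14 (class 0): distance = 1
K=1 nearest neighbors: classes = [0]
Votes for class 1: 0 / 1
Majority vote => class 0

0


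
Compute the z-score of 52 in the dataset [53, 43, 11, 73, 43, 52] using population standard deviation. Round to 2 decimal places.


Mean = (53 + 43 + 11 + 73 + 43 + 52) / 6 = 45.8333
Variance = sum((x_i - mean)^2) / n = 342.8056
Std = sqrt(342.8056) = 18.515
Z = (x - mean) / std
= (52 - 45.8333) / 18.515
= 6.1667 / 18.515
= 0.33

0.33


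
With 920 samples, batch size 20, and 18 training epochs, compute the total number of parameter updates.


Iterations per epoch = 920 / 20 = 46
Total updates = iterations_per_epoch * epochs
= 46 * 18
= 828

828


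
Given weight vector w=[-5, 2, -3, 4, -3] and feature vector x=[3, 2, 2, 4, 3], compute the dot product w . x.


Element-wise products:
-5 * 3 = -15
2 * 2 = 4
-3 * 2 = -6
4 * 4 = 16
-3 * 3 = -9
Sum = -15 + 4 + -6 + 16 + -9
= -10

-10


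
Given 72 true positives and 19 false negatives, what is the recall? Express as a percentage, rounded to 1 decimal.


Recall = TP / (TP + FN) * 100
= 72 / (72 + 19)
= 72 / 91
= 0.7912
= 79.1%

79.1


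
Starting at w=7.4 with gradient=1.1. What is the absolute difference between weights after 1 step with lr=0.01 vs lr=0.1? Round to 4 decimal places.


With lr=0.01: w_new = 7.4 - 0.01 * 1.1 = 7.389
With lr=0.1: w_new = 7.4 - 0.1 * 1.1 = 7.29
Absolute difference = |7.389 - 7.29|
= 0.0990

0.0990


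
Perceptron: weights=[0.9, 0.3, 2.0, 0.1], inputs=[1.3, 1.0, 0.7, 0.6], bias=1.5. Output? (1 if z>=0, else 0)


z = w . x + b
= 0.9*1.3 + 0.3*1.0 + 2.0*0.7 + 0.1*0.6 + 1.5
= 1.17 + 0.3 + 1.4 + 0.06 + 1.5
= 2.93 + 1.5
= 4.43
Since z = 4.43 >= 0, output = 1

1


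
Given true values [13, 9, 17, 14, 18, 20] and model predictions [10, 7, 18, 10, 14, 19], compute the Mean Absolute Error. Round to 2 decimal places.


Absolute errors: [3, 2, 1, 4, 4, 1]
Sum of absolute errors = 15
MAE = 15 / 6 = 2.50

2.50


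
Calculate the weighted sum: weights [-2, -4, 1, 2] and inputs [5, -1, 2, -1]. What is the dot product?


Element-wise products:
-2 * 5 = -10
-4 * -1 = 4
1 * 2 = 2
2 * -1 = -2
Sum = -10 + 4 + 2 + -2
= -6

-6


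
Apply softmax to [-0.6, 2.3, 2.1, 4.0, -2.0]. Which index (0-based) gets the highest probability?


Softmax is a monotonic transformation, so it preserves the argmax.
We need to find the index of the maximum logit.
Index 0: -0.6
Index 1: 2.3
Index 2: 2.1
Index 3: 4.0
Index 4: -2.0
Maximum logit = 4.0 at index 3

3


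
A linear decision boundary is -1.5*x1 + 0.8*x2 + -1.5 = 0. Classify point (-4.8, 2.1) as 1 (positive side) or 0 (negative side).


Compute -1.5 * -4.8 + 0.8 * 2.1 + -1.5
= 7.2 + 1.68 + -1.5
= 7.38
Since 7.38 >= 0, the point is on the positive side.

1


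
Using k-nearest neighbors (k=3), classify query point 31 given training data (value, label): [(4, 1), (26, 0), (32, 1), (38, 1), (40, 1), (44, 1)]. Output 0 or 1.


Distances from query 31:
Point 32 (class 1): distance = 1
Point 26 (class 0): distance = 5
Point 38 (class 1): distance = 7
K=3 nearest neighbors: classes = [1, 0, 1]
Votes for class 1: 2 / 3
Majority vote => class 1

1


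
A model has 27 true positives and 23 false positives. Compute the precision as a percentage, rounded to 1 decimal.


Precision = TP / (TP + FP) * 100
= 27 / (27 + 23)
= 27 / 50
= 0.54
= 54.0%

54.0


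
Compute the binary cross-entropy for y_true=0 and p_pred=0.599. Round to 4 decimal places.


For y=0: Loss = -log(1-p)
= -log(1 - 0.599)
= -log(0.401)
= -(-0.9138)
= 0.9138

0.9138


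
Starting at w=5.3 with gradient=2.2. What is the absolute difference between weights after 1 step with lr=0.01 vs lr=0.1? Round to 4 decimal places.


With lr=0.01: w_new = 5.3 - 0.01 * 2.2 = 5.278
With lr=0.1: w_new = 5.3 - 0.1 * 2.2 = 5.08
Absolute difference = |5.278 - 5.08|
= 0.1980

0.1980


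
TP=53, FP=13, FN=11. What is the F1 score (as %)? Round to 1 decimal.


Precision = TP / (TP + FP) = 53 / 66 = 0.803
Recall = TP / (TP + FN) = 53 / 64 = 0.8281
F1 = 2 * P * R / (P + R)
= 2 * 0.803 * 0.8281 / (0.803 + 0.8281)
= 1.33 / 1.6312
= 0.8154
As percentage: 81.5%

81.5


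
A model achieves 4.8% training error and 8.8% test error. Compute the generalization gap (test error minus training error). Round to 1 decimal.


Generalization gap = test_error - train_error
= 8.8 - 4.8
= 4.0%
A moderate gap.

4.0


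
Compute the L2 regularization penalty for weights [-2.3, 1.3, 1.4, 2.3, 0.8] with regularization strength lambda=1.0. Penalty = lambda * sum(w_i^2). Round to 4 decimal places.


Squaring each weight:
(-2.3)^2 = 5.29
1.3^2 = 1.69
1.4^2 = 1.96
2.3^2 = 5.29
0.8^2 = 0.64
Sum of squares = 14.87
Penalty = 1.0 * 14.87 = 14.8700

14.8700


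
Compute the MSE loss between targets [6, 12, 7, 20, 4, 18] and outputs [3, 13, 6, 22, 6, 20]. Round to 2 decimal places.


Differences: [3, -1, 1, -2, -2, -2]
Squared errors: [9, 1, 1, 4, 4, 4]
Sum of squared errors = 23
MSE = 23 / 6 = 3.83

3.83


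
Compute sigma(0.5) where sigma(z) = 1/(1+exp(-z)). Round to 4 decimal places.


sigmoid(z) = 1 / (1 + exp(-z))
exp(-(0.5)) = exp(-0.5) = 0.6065
1 + 0.6065 = 1.6065
1 / 1.6065 = 0.6225

0.6225


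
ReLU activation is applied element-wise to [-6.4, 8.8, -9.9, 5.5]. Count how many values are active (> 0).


ReLU(x) = max(0, x) for each element:
ReLU(-6.4) = 0
ReLU(8.8) = 8.8
ReLU(-9.9) = 0
ReLU(5.5) = 5.5
Active neurons (>0): 2

2


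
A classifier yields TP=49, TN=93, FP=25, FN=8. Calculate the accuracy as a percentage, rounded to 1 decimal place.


Accuracy = (TP + TN) / (TP + TN + FP + FN) * 100
= (49 + 93) / (49 + 93 + 25 + 8)
= 142 / 175
= 0.8114
= 81.1%

81.1


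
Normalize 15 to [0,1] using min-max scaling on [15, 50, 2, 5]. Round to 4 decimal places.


Min = 2, Max = 50
Range = 50 - 2 = 48
Scaled = (x - min) / (max - min)
= (15 - 2) / 48
= 13 / 48
= 0.2708

0.2708


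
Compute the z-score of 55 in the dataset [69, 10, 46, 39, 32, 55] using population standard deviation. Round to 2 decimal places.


Mean = (69 + 10 + 46 + 39 + 32 + 55) / 6 = 41.8333
Variance = sum((x_i - mean)^2) / n = 341.1389
Std = sqrt(341.1389) = 18.4699
Z = (x - mean) / std
= (55 - 41.8333) / 18.4699
= 13.1667 / 18.4699
= 0.71

0.71


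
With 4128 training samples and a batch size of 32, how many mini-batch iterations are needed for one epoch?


Iterations per epoch = dataset_size / batch_size
= 4128 / 32
= 129

129


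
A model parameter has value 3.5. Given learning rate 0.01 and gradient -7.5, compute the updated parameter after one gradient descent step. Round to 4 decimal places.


w_new = w_old - lr * gradient
= 3.5 - 0.01 * -7.5
= 3.5 - (-0.075)
= 3.5750

3.5750


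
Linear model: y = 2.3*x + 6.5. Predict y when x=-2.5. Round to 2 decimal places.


y = 2.3 * -2.5 + (6.5)
= -5.75 + (6.5)
= 0.75

0.75


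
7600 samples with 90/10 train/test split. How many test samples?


Train samples = 7600 * 90% = 6840
Test samples = 7600 - 6840
= 760

760


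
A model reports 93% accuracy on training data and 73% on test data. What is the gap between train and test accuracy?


Gap = train_accuracy - test_accuracy
= 93 - 73
= 20%
This gap suggests the model is overfitting.

20
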